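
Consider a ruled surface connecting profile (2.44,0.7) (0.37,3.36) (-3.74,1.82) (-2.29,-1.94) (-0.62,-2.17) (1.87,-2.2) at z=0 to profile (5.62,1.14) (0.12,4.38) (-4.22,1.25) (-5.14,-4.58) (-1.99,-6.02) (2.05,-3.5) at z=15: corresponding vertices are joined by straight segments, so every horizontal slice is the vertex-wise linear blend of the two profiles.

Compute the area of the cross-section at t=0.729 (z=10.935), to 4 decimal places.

Cross-section at t=0.729: each vertex is (1-t)·p0[i] + t·p1[i].
  v1: (1-0.729)·(2.44,0.7) + 0.729·(5.62,1.14) = (4.7582,1.0208)
  v2: (1-0.729)·(0.37,3.36) + 0.729·(0.12,4.38) = (0.1878,4.1036)
  v3: (1-0.729)·(-3.74,1.82) + 0.729·(-4.22,1.25) = (-4.0899,1.4045)
  v4: (1-0.729)·(-2.29,-1.94) + 0.729·(-5.14,-4.58) = (-4.3677,-3.8646)
  v5: (1-0.729)·(-0.62,-2.17) + 0.729·(-1.99,-6.02) = (-1.6187,-4.9766)
  v6: (1-0.729)·(1.87,-2.2) + 0.729·(2.05,-3.5) = (2.0012,-3.1477)
Shoelace sum Σ(x_i·y_{i+1} − x_{i+1}·y_i):
  i=1: 4.7582·4.1036 − 0.1878·1.0208 = +19.3341 (running +19.3341)
  i=2: 0.1878·1.4045 − -4.0899·4.1036 = +17.0470 (running +36.3811)
  i=3: -4.0899·-3.8646 − -4.3677·1.4045 = +21.9400 (running +58.3211)
  i=4: -4.3677·-4.9766 − -1.6187·-3.8646 = +15.4806 (running +73.8017)
  i=5: -1.6187·-3.1477 − 2.0012·-4.9766 = +15.0546 (running +88.8563)
  i=6: 2.0012·1.0208 − 4.7582·-3.1477 = +17.0202 (running +105.8765)
Area = |Σ|/2 = |105.8765|/2 = 52.9383

Area at t=0.729: 52.9383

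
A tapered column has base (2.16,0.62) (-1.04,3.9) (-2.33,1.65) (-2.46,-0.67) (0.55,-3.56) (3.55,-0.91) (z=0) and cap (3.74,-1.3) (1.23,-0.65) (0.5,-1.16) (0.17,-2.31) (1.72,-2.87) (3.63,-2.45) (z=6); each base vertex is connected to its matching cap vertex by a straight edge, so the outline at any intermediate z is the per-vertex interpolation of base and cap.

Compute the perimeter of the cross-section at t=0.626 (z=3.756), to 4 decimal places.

Cross-section at t=0.626: each vertex is (1-t)·p0[i] + t·p1[i].
  v1: (1-0.626)·(2.16,0.62) + 0.626·(3.74,-1.3) = (3.1491,-0.5819)
  v2: (1-0.626)·(-1.04,3.9) + 0.626·(1.23,-0.65) = (0.3810,1.0517)
  v3: (1-0.626)·(-2.33,1.65) + 0.626·(0.5,-1.16) = (-0.5584,-0.1091)
  v4: (1-0.626)·(-2.46,-0.67) + 0.626·(0.17,-2.31) = (-0.8136,-1.6966)
  v5: (1-0.626)·(0.55,-3.56) + 0.626·(1.72,-2.87) = (1.2824,-3.1281)
  v6: (1-0.626)·(3.55,-0.91) + 0.626·(3.63,-2.45) = (3.6001,-1.8740)
Perimeter = Σ |v_{i+1} − v_i|:
  edge 1→2: √(-2.7681² + 1.6336²) = 3.2142 (running 3.2142)
  edge 2→3: √(-0.9394² + -1.1608²) = 1.4933 (running 4.7075)
  edge 3→4: √(-0.2552² + -1.5876²) = 1.6080 (running 6.3154)
  edge 4→5: √(2.0960² + -1.4314²) = 2.5382 (running 8.8536)
  edge 5→6: √(2.3177² + 1.2540²) = 2.6352 (running 11.4888)
  edge 6→1: √(-0.4510² + 1.2921²) = 1.3686 (running 12.8573)
Perimeter = 12.8573

Perimeter at t=0.626: 12.8573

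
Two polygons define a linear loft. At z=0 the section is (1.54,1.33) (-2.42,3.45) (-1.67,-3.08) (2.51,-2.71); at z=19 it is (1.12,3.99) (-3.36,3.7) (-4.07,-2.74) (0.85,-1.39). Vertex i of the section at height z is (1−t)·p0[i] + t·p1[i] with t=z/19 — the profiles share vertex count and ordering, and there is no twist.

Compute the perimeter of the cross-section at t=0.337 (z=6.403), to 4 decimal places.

Perimeter at t=0.337: 19.8517

Cross-section at t=0.337: each vertex is (1-t)·p0[i] + t·p1[i].
  v1: (1-0.337)·(1.54,1.33) + 0.337·(1.12,3.99) = (1.3985,2.2264)
  v2: (1-0.337)·(-2.42,3.45) + 0.337·(-3.36,3.7) = (-2.7368,3.5343)
  v3: (1-0.337)·(-1.67,-3.08) + 0.337·(-4.07,-2.74) = (-2.4788,-2.9654)
  v4: (1-0.337)·(2.51,-2.71) + 0.337·(0.85,-1.39) = (1.9506,-2.2652)
Perimeter = Σ |v_{i+1} − v_i|:
  edge 1→2: √(-4.1352² + 1.3078²) = 4.3371 (running 4.3371)
  edge 2→3: √(0.2580² + -6.4997²) = 6.5048 (running 10.8419)
  edge 3→4: √(4.4294² + 0.7003²) = 4.4844 (running 15.3263)
  edge 4→1: √(-0.5521² + 4.4916²) = 4.5254 (running 19.8517)
Perimeter = 19.8517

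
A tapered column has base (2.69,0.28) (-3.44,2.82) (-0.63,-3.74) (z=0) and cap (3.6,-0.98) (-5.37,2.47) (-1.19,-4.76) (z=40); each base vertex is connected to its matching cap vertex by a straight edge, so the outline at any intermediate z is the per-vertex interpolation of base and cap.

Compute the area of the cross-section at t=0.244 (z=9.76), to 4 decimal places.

Area at t=0.244: 18.5947

Cross-section at t=0.244: each vertex is (1-t)·p0[i] + t·p1[i].
  v1: (1-0.244)·(2.69,0.28) + 0.244·(3.6,-0.98) = (2.9120,-0.0274)
  v2: (1-0.244)·(-3.44,2.82) + 0.244·(-5.37,2.47) = (-3.9109,2.7346)
  v3: (1-0.244)·(-0.63,-3.74) + 0.244·(-1.19,-4.76) = (-0.7666,-3.9889)
Shoelace sum Σ(x_i·y_{i+1} − x_{i+1}·y_i):
  i=1: 2.9120·2.7346 − -3.9109·-0.0274 = +7.8559 (running +7.8559)
  i=2: -3.9109·-3.9889 − -0.7666·2.7346 = +17.6966 (running +25.5526)
  i=3: -0.7666·-0.0274 − 2.9120·-3.9889 = +11.6368 (running +37.1894)
Area = |Σ|/2 = |37.1894|/2 = 18.5947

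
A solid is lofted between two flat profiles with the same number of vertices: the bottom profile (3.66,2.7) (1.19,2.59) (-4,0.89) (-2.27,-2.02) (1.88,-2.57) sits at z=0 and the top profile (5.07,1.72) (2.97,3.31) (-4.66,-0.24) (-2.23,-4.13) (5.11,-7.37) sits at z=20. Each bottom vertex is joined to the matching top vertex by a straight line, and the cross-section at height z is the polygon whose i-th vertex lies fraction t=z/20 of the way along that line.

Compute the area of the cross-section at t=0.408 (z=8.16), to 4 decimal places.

Area at t=0.408: 40.0791

Cross-section at t=0.408: each vertex is (1-t)·p0[i] + t·p1[i].
  v1: (1-0.408)·(3.66,2.7) + 0.408·(5.07,1.72) = (4.2353,2.3002)
  v2: (1-0.408)·(1.19,2.59) + 0.408·(2.97,3.31) = (1.9162,2.8838)
  v3: (1-0.408)·(-4,0.89) + 0.408·(-4.66,-0.24) = (-4.2693,0.4290)
  v4: (1-0.408)·(-2.27,-2.02) + 0.408·(-2.23,-4.13) = (-2.2537,-2.8809)
  v5: (1-0.408)·(1.88,-2.57) + 0.408·(5.11,-7.37) = (3.1978,-4.5284)
Shoelace sum Σ(x_i·y_{i+1} − x_{i+1}·y_i):
  i=1: 4.2353·2.8838 − 1.9162·2.3002 = +7.8059 (running +7.8059)
  i=2: 1.9162·0.4290 − -4.2693·2.8838 = +13.1336 (running +20.9394)
  i=3: -4.2693·-2.8809 − -2.2537·0.4290 = +13.2660 (running +34.2055)
  i=4: -2.2537·-4.5284 − 3.1978·-2.8809 = +19.4182 (running +53.6236)
  i=5: 3.1978·2.3002 − 4.2353·-4.5284 = +26.5346 (running +80.1582)
Area = |Σ|/2 = |80.1582|/2 = 40.0791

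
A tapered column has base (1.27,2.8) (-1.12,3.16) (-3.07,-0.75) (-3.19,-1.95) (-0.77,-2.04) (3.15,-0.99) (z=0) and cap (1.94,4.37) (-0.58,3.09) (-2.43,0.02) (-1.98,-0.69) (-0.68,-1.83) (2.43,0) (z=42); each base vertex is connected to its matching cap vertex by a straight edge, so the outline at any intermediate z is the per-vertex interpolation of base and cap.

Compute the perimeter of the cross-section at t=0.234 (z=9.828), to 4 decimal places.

Cross-section at t=0.234: each vertex is (1-t)·p0[i] + t·p1[i].
  v1: (1-0.234)·(1.27,2.8) + 0.234·(1.94,4.37) = (1.4268,3.1674)
  v2: (1-0.234)·(-1.12,3.16) + 0.234·(-0.58,3.09) = (-0.9936,3.1436)
  v3: (1-0.234)·(-3.07,-0.75) + 0.234·(-2.43,0.02) = (-2.9202,-0.5698)
  v4: (1-0.234)·(-3.19,-1.95) + 0.234·(-1.98,-0.69) = (-2.9069,-1.6552)
  v5: (1-0.234)·(-0.77,-2.04) + 0.234·(-0.68,-1.83) = (-0.7489,-1.9909)
  v6: (1-0.234)·(3.15,-0.99) + 0.234·(2.43,0) = (2.9815,-0.7583)
Perimeter = Σ |v_{i+1} − v_i|:
  edge 1→2: √(-2.4204² + -0.0238²) = 2.4205 (running 2.4205)
  edge 2→3: √(-1.9266² + -3.7134²) = 4.1835 (running 6.6040)
  edge 3→4: √(0.0134² + -1.0853²) = 1.0854 (running 7.6894)
  edge 4→5: √(2.1579² + -0.3357²) = 2.1839 (running 9.8733)
  edge 5→6: √(3.7305² + 1.2325²) = 3.9288 (running 13.8021)
  edge 6→1: √(-1.5547² + 3.9257²) = 4.2224 (running 18.0245)
Perimeter = 18.0245

Perimeter at t=0.234: 18.0245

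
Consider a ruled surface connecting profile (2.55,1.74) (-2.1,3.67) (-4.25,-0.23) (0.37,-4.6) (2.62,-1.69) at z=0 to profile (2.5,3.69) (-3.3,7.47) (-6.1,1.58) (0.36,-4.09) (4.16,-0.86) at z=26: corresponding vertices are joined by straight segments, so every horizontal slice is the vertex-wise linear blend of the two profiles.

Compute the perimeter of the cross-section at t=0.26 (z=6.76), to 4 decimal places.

Cross-section at t=0.26: each vertex is (1-t)·p0[i] + t·p1[i].
  v1: (1-0.26)·(2.55,1.74) + 0.26·(2.5,3.69) = (2.5370,2.2470)
  v2: (1-0.26)·(-2.1,3.67) + 0.26·(-3.3,7.47) = (-2.4120,4.6580)
  v3: (1-0.26)·(-4.25,-0.23) + 0.26·(-6.1,1.58) = (-4.7310,0.2406)
  v4: (1-0.26)·(0.37,-4.6) + 0.26·(0.36,-4.09) = (0.3674,-4.4674)
  v5: (1-0.26)·(2.62,-1.69) + 0.26·(4.16,-0.86) = (3.0204,-1.4742)
Perimeter = Σ |v_{i+1} − v_i|:
  edge 1→2: √(-4.9490² + 2.4110²) = 5.5050 (running 5.5050)
  edge 2→3: √(-2.3190² + -4.4174²) = 4.9891 (running 10.4942)
  edge 3→4: √(5.0984² + -4.7080²) = 6.9397 (running 17.4338)
  edge 4→5: √(2.6530² + 2.9932²) = 3.9997 (running 21.4335)
  edge 5→1: √(-0.4834² + 3.7212²) = 3.7525 (running 25.1860)
Perimeter = 25.1860

Perimeter at t=0.26: 25.1860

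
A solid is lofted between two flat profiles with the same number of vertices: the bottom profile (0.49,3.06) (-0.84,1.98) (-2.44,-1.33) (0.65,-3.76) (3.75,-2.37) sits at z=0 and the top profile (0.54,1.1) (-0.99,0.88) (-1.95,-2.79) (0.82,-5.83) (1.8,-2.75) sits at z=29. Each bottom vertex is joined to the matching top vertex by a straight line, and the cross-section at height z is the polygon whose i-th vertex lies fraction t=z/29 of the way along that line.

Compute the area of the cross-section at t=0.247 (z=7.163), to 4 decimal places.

Area at t=0.247: 20.7741

Cross-section at t=0.247: each vertex is (1-t)·p0[i] + t·p1[i].
  v1: (1-0.247)·(0.49,3.06) + 0.247·(0.54,1.1) = (0.5024,2.5759)
  v2: (1-0.247)·(-0.84,1.98) + 0.247·(-0.99,0.88) = (-0.8770,1.7083)
  v3: (1-0.247)·(-2.44,-1.33) + 0.247·(-1.95,-2.79) = (-2.3190,-1.6906)
  v4: (1-0.247)·(0.65,-3.76) + 0.247·(0.82,-5.83) = (0.6920,-4.2713)
  v5: (1-0.247)·(3.75,-2.37) + 0.247·(1.8,-2.75) = (3.2683,-2.4639)
Shoelace sum Σ(x_i·y_{i+1} − x_{i+1}·y_i):
  i=1: 0.5024·1.7083 − -0.8770·2.5759 = +3.1173 (running +3.1173)
  i=2: -0.8770·-1.6906 − -2.3190·1.7083 = +5.4443 (running +8.5616)
  i=3: -2.3190·-4.2713 − 0.6920·-1.6906 = +11.0749 (running +19.6365)
  i=4: 0.6920·-2.4639 − 3.2683·-4.2713 = +12.2551 (running +31.8916)
  i=5: 3.2683·2.5759 − 0.5024·-2.4639 = +9.6566 (running +41.5482)
Area = |Σ|/2 = |41.5482|/2 = 20.7741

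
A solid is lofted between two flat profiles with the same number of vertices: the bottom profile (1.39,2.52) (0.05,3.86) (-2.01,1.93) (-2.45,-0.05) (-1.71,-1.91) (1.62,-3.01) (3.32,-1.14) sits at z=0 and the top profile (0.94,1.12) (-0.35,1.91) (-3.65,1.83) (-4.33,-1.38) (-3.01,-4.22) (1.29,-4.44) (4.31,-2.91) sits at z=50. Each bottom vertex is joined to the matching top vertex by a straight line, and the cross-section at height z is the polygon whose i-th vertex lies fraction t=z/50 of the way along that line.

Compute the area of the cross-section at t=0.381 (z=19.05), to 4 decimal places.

Cross-section at t=0.381: each vertex is (1-t)·p0[i] + t·p1[i].
  v1: (1-0.381)·(1.39,2.52) + 0.381·(0.94,1.12) = (1.2185,1.9866)
  v2: (1-0.381)·(0.05,3.86) + 0.381·(-0.35,1.91) = (-0.1024,3.1170)
  v3: (1-0.381)·(-2.01,1.93) + 0.381·(-3.65,1.83) = (-2.6348,1.8919)
  v4: (1-0.381)·(-2.45,-0.05) + 0.381·(-4.33,-1.38) = (-3.1663,-0.5567)
  v5: (1-0.381)·(-1.71,-1.91) + 0.381·(-3.01,-4.22) = (-2.2053,-2.7901)
  v6: (1-0.381)·(1.62,-3.01) + 0.381·(1.29,-4.44) = (1.4943,-3.5548)
  v7: (1-0.381)·(3.32,-1.14) + 0.381·(4.31,-2.91) = (3.6972,-1.8144)
Shoelace sum Σ(x_i·y_{i+1} − x_{i+1}·y_i):
  i=1: 1.2185·3.1170 − -0.1024·1.9866 = +4.0017 (running +4.0017)
  i=2: -0.1024·1.8919 − -2.6348·3.1170 = +8.0192 (running +12.0209)
  i=3: -2.6348·-0.5567 − -3.1663·1.8919 = +7.4572 (running +19.4781)
  i=4: -3.1663·-2.7901 − -2.2053·-0.5567 = +7.6065 (running +27.0846)
  i=5: -2.2053·-3.5548 − 1.4943·-2.7901 = +12.0086 (running +39.0932)
  i=6: 1.4943·-1.8144 − 3.6972·-3.5548 = +10.4317 (running +49.5250)
  i=7: 3.6972·1.9866 − 1.2185·-1.8144 = +9.5557 (running +59.0807)
Area = |Σ|/2 = |59.0807|/2 = 29.5404

Area at t=0.381: 29.5404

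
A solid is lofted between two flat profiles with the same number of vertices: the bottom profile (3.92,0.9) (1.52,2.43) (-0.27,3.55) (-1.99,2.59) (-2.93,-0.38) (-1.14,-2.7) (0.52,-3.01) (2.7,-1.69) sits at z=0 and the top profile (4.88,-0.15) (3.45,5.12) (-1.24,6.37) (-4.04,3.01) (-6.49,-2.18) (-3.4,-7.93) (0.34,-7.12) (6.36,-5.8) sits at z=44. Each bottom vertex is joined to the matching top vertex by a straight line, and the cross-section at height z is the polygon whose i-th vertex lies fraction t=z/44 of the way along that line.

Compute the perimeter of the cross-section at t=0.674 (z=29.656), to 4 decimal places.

Perimeter at t=0.674: 34.8538

Cross-section at t=0.674: each vertex is (1-t)·p0[i] + t·p1[i].
  v1: (1-0.674)·(3.92,0.9) + 0.674·(4.88,-0.15) = (4.5670,0.1923)
  v2: (1-0.674)·(1.52,2.43) + 0.674·(3.45,5.12) = (2.8208,4.2431)
  v3: (1-0.674)·(-0.27,3.55) + 0.674·(-1.24,6.37) = (-0.9238,5.4507)
  v4: (1-0.674)·(-1.99,2.59) + 0.674·(-4.04,3.01) = (-3.3717,2.8731)
  v5: (1-0.674)·(-2.93,-0.38) + 0.674·(-6.49,-2.18) = (-5.3294,-1.5932)
  v6: (1-0.674)·(-1.14,-2.7) + 0.674·(-3.4,-7.93) = (-2.6632,-6.2250)
  v7: (1-0.674)·(0.52,-3.01) + 0.674·(0.34,-7.12) = (0.3987,-5.7801)
  v8: (1-0.674)·(2.7,-1.69) + 0.674·(6.36,-5.8) = (5.1668,-4.4601)
Perimeter = Σ |v_{i+1} − v_i|:
  edge 1→2: √(-1.7462² + 4.0508²) = 4.4111 (running 4.4111)
  edge 2→3: √(-3.7446² + 1.2076²) = 3.9345 (running 8.3456)
  edge 3→4: √(-2.4479² + -2.5776²) = 3.5548 (running 11.9004)
  edge 4→5: √(-1.9577² + -4.4663²) = 4.8765 (running 16.7769)
  edge 5→6: √(2.6662² + -4.6318²) = 5.3444 (running 22.1213)
  edge 6→7: √(3.0619² + 0.4449²) = 3.0941 (running 25.2154)
  edge 7→8: √(4.7682² + 1.3200²) = 4.9475 (running 30.1629)
  edge 8→1: √(-0.5998² + 4.6524²) = 4.6909 (running 34.8538)
Perimeter = 34.8538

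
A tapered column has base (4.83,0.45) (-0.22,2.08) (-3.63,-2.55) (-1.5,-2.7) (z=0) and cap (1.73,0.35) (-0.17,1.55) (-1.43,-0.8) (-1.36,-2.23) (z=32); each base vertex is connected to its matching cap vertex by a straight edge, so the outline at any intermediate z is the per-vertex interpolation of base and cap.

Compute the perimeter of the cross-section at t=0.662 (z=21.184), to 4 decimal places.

Perimeter at t=0.662: 13.2330

Cross-section at t=0.662: each vertex is (1-t)·p0[i] + t·p1[i].
  v1: (1-0.662)·(4.83,0.45) + 0.662·(1.73,0.35) = (2.7778,0.3838)
  v2: (1-0.662)·(-0.22,2.08) + 0.662·(-0.17,1.55) = (-0.1869,1.7291)
  v3: (1-0.662)·(-3.63,-2.55) + 0.662·(-1.43,-0.8) = (-2.1736,-1.3915)
  v4: (1-0.662)·(-1.5,-2.7) + 0.662·(-1.36,-2.23) = (-1.4073,-2.3889)
Perimeter = Σ |v_{i+1} − v_i|:
  edge 1→2: √(-2.9647² + 1.3453²) = 3.2557 (running 3.2557)
  edge 2→3: √(-1.9867² + -3.1206²) = 3.6994 (running 6.9550)
  edge 3→4: √(0.7663² + -0.9974²) = 1.2577 (running 8.2128)
  edge 4→1: √(4.1851² + 2.7727²) = 5.0202 (running 13.2330)
Perimeter = 13.2330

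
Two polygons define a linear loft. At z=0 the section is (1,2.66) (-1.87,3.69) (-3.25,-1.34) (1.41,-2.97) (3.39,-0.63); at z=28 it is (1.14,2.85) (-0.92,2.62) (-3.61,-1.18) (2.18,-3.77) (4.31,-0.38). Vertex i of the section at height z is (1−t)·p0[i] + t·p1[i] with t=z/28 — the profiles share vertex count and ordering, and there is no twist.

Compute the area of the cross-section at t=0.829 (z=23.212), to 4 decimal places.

Area at t=0.829: 29.5950

Cross-section at t=0.829: each vertex is (1-t)·p0[i] + t·p1[i].
  v1: (1-0.829)·(1,2.66) + 0.829·(1.14,2.85) = (1.1161,2.8175)
  v2: (1-0.829)·(-1.87,3.69) + 0.829·(-0.92,2.62) = (-1.0825,2.8030)
  v3: (1-0.829)·(-3.25,-1.34) + 0.829·(-3.61,-1.18) = (-3.5484,-1.2074)
  v4: (1-0.829)·(1.41,-2.97) + 0.829·(2.18,-3.77) = (2.0483,-3.6332)
  v5: (1-0.829)·(3.39,-0.63) + 0.829·(4.31,-0.38) = (4.1527,-0.4227)
Shoelace sum Σ(x_i·y_{i+1} − x_{i+1}·y_i):
  i=1: 1.1161·2.8030 − -1.0825·2.8175 = +6.1781 (running +6.1781)
  i=2: -1.0825·-1.2074 − -3.5484·2.8030 = +11.2531 (running +17.4312)
  i=3: -3.5484·-3.6332 − 2.0483·-1.2074 = +15.3653 (running +32.7964)
  i=4: 2.0483·-0.4227 − 4.1527·-3.6332 = +14.2216 (running +47.0180)
  i=5: 4.1527·2.8175 − 1.1161·-0.4227 = +12.1720 (running +59.1901)
Area = |Σ|/2 = |59.1901|/2 = 29.5950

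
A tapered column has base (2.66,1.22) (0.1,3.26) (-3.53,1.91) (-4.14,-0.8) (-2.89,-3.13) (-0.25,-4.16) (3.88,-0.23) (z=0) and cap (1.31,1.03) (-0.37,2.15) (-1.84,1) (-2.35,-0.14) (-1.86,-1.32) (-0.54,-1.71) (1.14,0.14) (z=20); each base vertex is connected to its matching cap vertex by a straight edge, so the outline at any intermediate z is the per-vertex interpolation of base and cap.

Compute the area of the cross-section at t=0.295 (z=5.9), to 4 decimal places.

Area at t=0.295: 26.7726

Cross-section at t=0.295: each vertex is (1-t)·p0[i] + t·p1[i].
  v1: (1-0.295)·(2.66,1.22) + 0.295·(1.31,1.03) = (2.2618,1.1640)
  v2: (1-0.295)·(0.1,3.26) + 0.295·(-0.37,2.15) = (-0.0386,2.9325)
  v3: (1-0.295)·(-3.53,1.91) + 0.295·(-1.84,1) = (-3.0315,1.6416)
  v4: (1-0.295)·(-4.14,-0.8) + 0.295·(-2.35,-0.14) = (-3.6119,-0.6053)
  v5: (1-0.295)·(-2.89,-3.13) + 0.295·(-1.86,-1.32) = (-2.5861,-2.5961)
  v6: (1-0.295)·(-0.25,-4.16) + 0.295·(-0.54,-1.71) = (-0.3356,-3.4373)
  v7: (1-0.295)·(3.88,-0.23) + 0.295·(1.14,0.14) = (3.0717,-0.1209)
Shoelace sum Σ(x_i·y_{i+1} − x_{i+1}·y_i):
  i=1: 2.2618·2.9325 − -0.0386·1.1640 = +6.6777 (running +6.6777)
  i=2: -0.0386·1.6416 − -3.0315·2.9325 = +8.8264 (running +15.5041)
  i=3: -3.0315·-0.6053 − -3.6119·1.6416 = +7.7641 (running +23.2682)
  i=4: -3.6119·-2.5961 − -2.5861·-0.6053 = +7.8114 (running +31.0797)
  i=5: -2.5861·-3.4373 − -0.3356·-2.5961 = +8.0181 (running +39.0978)
  i=6: -0.3356·-0.1209 − 3.0717·-3.4373 = +10.5988 (running +49.6965)
  i=7: 3.0717·1.1640 − 2.2618·-0.1209 = +3.8486 (running +53.5452)
Area = |Σ|/2 = |53.5452|/2 = 26.7726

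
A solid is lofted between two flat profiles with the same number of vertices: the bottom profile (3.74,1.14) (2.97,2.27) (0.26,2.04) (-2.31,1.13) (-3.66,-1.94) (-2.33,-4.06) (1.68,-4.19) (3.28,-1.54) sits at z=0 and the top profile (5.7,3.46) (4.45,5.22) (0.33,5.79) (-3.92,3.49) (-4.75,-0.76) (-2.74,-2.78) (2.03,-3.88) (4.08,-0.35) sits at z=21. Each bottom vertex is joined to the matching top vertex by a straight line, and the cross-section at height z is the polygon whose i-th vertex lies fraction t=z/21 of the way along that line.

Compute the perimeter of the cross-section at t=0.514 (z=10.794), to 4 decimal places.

Cross-section at t=0.514: each vertex is (1-t)·p0[i] + t·p1[i].
  v1: (1-0.514)·(3.74,1.14) + 0.514·(5.7,3.46) = (4.7474,2.3325)
  v2: (1-0.514)·(2.97,2.27) + 0.514·(4.45,5.22) = (3.7307,3.7863)
  v3: (1-0.514)·(0.26,2.04) + 0.514·(0.33,5.79) = (0.2960,3.9675)
  v4: (1-0.514)·(-2.31,1.13) + 0.514·(-3.92,3.49) = (-3.1375,2.3430)
  v5: (1-0.514)·(-3.66,-1.94) + 0.514·(-4.75,-0.76) = (-4.2203,-1.3335)
  v6: (1-0.514)·(-2.33,-4.06) + 0.514·(-2.74,-2.78) = (-2.5407,-3.4021)
  v7: (1-0.514)·(1.68,-4.19) + 0.514·(2.03,-3.88) = (1.8599,-4.0307)
  v8: (1-0.514)·(3.28,-1.54) + 0.514·(4.08,-0.35) = (3.6912,-0.9283)
Perimeter = Σ |v_{i+1} − v_i|:
  edge 1→2: √(-1.0167² + 1.4538²) = 1.7741 (running 1.7741)
  edge 2→3: √(-3.4347² + 0.1812²) = 3.4395 (running 5.2136)
  edge 3→4: √(-3.4335² + -1.6245²) = 3.7984 (running 9.0120)
  edge 4→5: √(-1.0827² + -3.6765²) = 3.8326 (running 12.8446)
  edge 5→6: √(1.6795² + -2.0686²) = 2.6646 (running 15.5092)
  edge 6→7: √(4.4006² + -0.6286²) = 4.4453 (running 19.9545)
  edge 7→8: √(1.8313² + 3.1023²) = 3.6025 (running 23.5570)
  edge 8→1: √(1.0562² + 3.2608²) = 3.4276 (running 26.9846)
Perimeter = 26.9846

Perimeter at t=0.514: 26.9846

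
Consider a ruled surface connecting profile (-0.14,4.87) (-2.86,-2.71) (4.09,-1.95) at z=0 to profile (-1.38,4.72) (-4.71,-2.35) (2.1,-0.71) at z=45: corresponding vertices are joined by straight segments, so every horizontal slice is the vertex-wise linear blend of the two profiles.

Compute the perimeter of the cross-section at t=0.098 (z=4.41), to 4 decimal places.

Perimeter at t=0.098: 22.8852

Cross-section at t=0.098: each vertex is (1-t)·p0[i] + t·p1[i].
  v1: (1-0.098)·(-0.14,4.87) + 0.098·(-1.38,4.72) = (-0.2615,4.8553)
  v2: (1-0.098)·(-2.86,-2.71) + 0.098·(-4.71,-2.35) = (-3.0413,-2.6747)
  v3: (1-0.098)·(4.09,-1.95) + 0.098·(2.1,-0.71) = (3.8950,-1.8285)
Perimeter = Σ |v_{i+1} − v_i|:
  edge 1→2: √(-2.7798² + -7.5300²) = 8.0267 (running 8.0267)
  edge 2→3: √(6.9363² + 0.8462²) = 6.9877 (running 15.0144)
  edge 3→1: √(-4.1565² + 6.6838²) = 7.8708 (running 22.8852)
Perimeter = 22.8852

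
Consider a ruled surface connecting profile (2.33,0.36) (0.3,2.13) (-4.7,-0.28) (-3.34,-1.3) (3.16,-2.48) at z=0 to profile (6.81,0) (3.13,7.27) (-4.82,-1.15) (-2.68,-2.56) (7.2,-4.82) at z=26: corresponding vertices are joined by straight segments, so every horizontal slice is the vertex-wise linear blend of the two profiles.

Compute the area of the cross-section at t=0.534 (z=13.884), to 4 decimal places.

Cross-section at t=0.534: each vertex is (1-t)·p0[i] + t·p1[i].
  v1: (1-0.534)·(2.33,0.36) + 0.534·(6.81,0) = (4.7223,0.1678)
  v2: (1-0.534)·(0.3,2.13) + 0.534·(3.13,7.27) = (1.8112,4.8748)
  v3: (1-0.534)·(-4.7,-0.28) + 0.534·(-4.82,-1.15) = (-4.7641,-0.7446)
  v4: (1-0.534)·(-3.34,-1.3) + 0.534·(-2.68,-2.56) = (-2.9876,-1.9728)
  v5: (1-0.534)·(3.16,-2.48) + 0.534·(7.2,-4.82) = (5.3174,-3.7296)
Shoelace sum Σ(x_i·y_{i+1} − x_{i+1}·y_i):
  i=1: 4.7223·4.8748 − 1.8112·0.1678 = +22.7163 (running +22.7163)
  i=2: 1.8112·-0.7446 − -4.7641·4.8748 = +21.8751 (running +44.5915)
  i=3: -4.7641·-1.9728 − -2.9876·-0.7446 = +7.1743 (running +51.7658)
  i=4: -2.9876·-3.7296 − 5.3174·-1.9728 = +21.6326 (running +73.3983)
  i=5: 5.3174·0.1678 − 4.7223·-3.7296 = +18.5042 (running +91.9026)
Area = |Σ|/2 = |91.9026|/2 = 45.9513

Area at t=0.534: 45.9513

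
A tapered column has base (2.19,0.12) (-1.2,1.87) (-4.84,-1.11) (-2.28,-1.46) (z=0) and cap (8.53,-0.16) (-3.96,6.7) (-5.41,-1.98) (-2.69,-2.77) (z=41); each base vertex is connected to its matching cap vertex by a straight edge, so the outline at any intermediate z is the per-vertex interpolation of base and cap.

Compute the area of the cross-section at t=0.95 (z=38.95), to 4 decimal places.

Area at t=0.95: 63.3150

Cross-section at t=0.95: each vertex is (1-t)·p0[i] + t·p1[i].
  v1: (1-0.95)·(2.19,0.12) + 0.95·(8.53,-0.16) = (8.2130,-0.1460)
  v2: (1-0.95)·(-1.2,1.87) + 0.95·(-3.96,6.7) = (-3.8220,6.4585)
  v3: (1-0.95)·(-4.84,-1.11) + 0.95·(-5.41,-1.98) = (-5.3815,-1.9365)
  v4: (1-0.95)·(-2.28,-1.46) + 0.95·(-2.69,-2.77) = (-2.6695,-2.7045)
Shoelace sum Σ(x_i·y_{i+1} − x_{i+1}·y_i):
  i=1: 8.2130·6.4585 − -3.8220·-0.1460 = +52.4856 (running +52.4856)
  i=2: -3.8220·-1.9365 − -5.3815·6.4585 = +42.1577 (running +94.6434)
  i=3: -5.3815·-2.7045 − -2.6695·-1.9365 = +9.3848 (running +104.0281)
  i=4: -2.6695·-0.1460 − 8.2130·-2.7045 = +22.6018 (running +126.6300)
Area = |Σ|/2 = |126.6300|/2 = 63.3150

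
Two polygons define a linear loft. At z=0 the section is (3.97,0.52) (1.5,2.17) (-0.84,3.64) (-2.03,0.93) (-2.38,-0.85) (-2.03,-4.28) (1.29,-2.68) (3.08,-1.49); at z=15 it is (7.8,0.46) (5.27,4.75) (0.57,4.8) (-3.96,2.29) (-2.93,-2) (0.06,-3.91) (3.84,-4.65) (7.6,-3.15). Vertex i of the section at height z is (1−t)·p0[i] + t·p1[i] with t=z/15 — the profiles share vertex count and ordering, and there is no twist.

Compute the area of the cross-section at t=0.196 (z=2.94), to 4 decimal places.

Cross-section at t=0.196: each vertex is (1-t)·p0[i] + t·p1[i].
  v1: (1-0.196)·(3.97,0.52) + 0.196·(7.8,0.46) = (4.7207,0.5082)
  v2: (1-0.196)·(1.5,2.17) + 0.196·(5.27,4.75) = (2.2389,2.6757)
  v3: (1-0.196)·(-0.84,3.64) + 0.196·(0.57,4.8) = (-0.5636,3.8674)
  v4: (1-0.196)·(-2.03,0.93) + 0.196·(-3.96,2.29) = (-2.4083,1.1966)
  v5: (1-0.196)·(-2.38,-0.85) + 0.196·(-2.93,-2) = (-2.4878,-1.0754)
  v6: (1-0.196)·(-2.03,-4.28) + 0.196·(0.06,-3.91) = (-1.6204,-4.2075)
  v7: (1-0.196)·(1.29,-2.68) + 0.196·(3.84,-4.65) = (1.7898,-3.0661)
  v8: (1-0.196)·(3.08,-1.49) + 0.196·(7.6,-3.15) = (3.9659,-1.8154)
Shoelace sum Σ(x_i·y_{i+1} − x_{i+1}·y_i):
  i=1: 4.7207·2.6757 − 2.2389·0.5082 = +11.4931 (running +11.4931)
  i=2: 2.2389·3.8674 − -0.5636·2.6757 = +10.1668 (running +21.6600)
  i=3: -0.5636·1.1966 − -2.4083·3.8674 = +8.6393 (running +30.2992)
  i=4: -2.4083·-1.0754 − -2.4878·1.1966 = +5.5667 (running +35.8659)
  i=5: -2.4878·-4.2075 − -1.6204·-1.0754 = +8.7248 (running +44.5907)
  i=6: -1.6204·-3.0661 − 1.7898·-4.2075 = +12.4988 (running +57.0895)
  i=7: 1.7898·-1.8154 − 3.9659·-3.0661 = +8.9109 (running +66.0003)
  i=8: 3.9659·0.5082 − 4.7207·-1.8154 = +10.5854 (running +76.5857)
Area = |Σ|/2 = |76.5857|/2 = 38.2929

Area at t=0.196: 38.2929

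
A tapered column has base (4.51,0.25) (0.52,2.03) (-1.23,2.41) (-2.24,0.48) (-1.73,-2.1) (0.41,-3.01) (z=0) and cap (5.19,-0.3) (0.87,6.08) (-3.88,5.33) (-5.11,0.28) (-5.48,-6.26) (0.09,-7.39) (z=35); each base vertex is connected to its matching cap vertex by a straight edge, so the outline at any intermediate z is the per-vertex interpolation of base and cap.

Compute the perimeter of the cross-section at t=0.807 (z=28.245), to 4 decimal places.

Cross-section at t=0.807: each vertex is (1-t)·p0[i] + t·p1[i].
  v1: (1-0.807)·(4.51,0.25) + 0.807·(5.19,-0.3) = (5.0588,-0.1939)
  v2: (1-0.807)·(0.52,2.03) + 0.807·(0.87,6.08) = (0.8024,5.2984)
  v3: (1-0.807)·(-1.23,2.41) + 0.807·(-3.88,5.33) = (-3.3685,4.7664)
  v4: (1-0.807)·(-2.24,0.48) + 0.807·(-5.11,0.28) = (-4.5561,0.3186)
  v5: (1-0.807)·(-1.73,-2.1) + 0.807·(-5.48,-6.26) = (-4.7563,-5.4571)
  v6: (1-0.807)·(0.41,-3.01) + 0.807·(0.09,-7.39) = (0.1518,-6.5447)
Perimeter = Σ |v_{i+1} − v_i|:
  edge 1→2: √(-4.2563² + 5.4922²) = 6.9484 (running 6.9484)
  edge 2→3: √(-4.1710² + -0.5319²) = 4.2048 (running 11.1532)
  edge 3→4: √(-1.1875² + -4.4478²) = 4.6036 (running 15.7568)
  edge 4→5: √(-0.2002² + -5.7757²) = 5.7792 (running 21.5360)
  edge 5→6: √(4.9080² + -1.0875²) = 5.0271 (running 26.5631)
  edge 6→1: √(4.9070² + 6.3508²) = 8.0257 (running 34.5888)
Perimeter = 34.5888

Perimeter at t=0.807: 34.5888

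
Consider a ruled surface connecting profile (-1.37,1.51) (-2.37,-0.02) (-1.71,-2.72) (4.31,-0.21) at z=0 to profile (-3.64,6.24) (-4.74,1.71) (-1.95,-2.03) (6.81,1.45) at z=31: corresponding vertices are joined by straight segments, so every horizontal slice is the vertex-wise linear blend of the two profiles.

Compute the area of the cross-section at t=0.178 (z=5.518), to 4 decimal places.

Area at t=0.178: 18.6730

Cross-section at t=0.178: each vertex is (1-t)·p0[i] + t·p1[i].
  v1: (1-0.178)·(-1.37,1.51) + 0.178·(-3.64,6.24) = (-1.7741,2.3519)
  v2: (1-0.178)·(-2.37,-0.02) + 0.178·(-4.74,1.71) = (-2.7919,0.2879)
  v3: (1-0.178)·(-1.71,-2.72) + 0.178·(-1.95,-2.03) = (-1.7527,-2.5972)
  v4: (1-0.178)·(4.31,-0.21) + 0.178·(6.81,1.45) = (4.7550,0.0855)
Shoelace sum Σ(x_i·y_{i+1} − x_{i+1}·y_i):
  i=1: -1.7741·0.2879 − -2.7919·2.3519 = +6.0555 (running +6.0555)
  i=2: -2.7919·-2.5972 − -1.7527·0.2879 = +7.7556 (running +13.8111)
  i=3: -1.7527·0.0855 − 4.7550·-2.5972 = +12.1998 (running +26.0109)
  i=4: 4.7550·2.3519 − -1.7741·0.0855 = +11.3351 (running +37.3460)
Area = |Σ|/2 = |37.3460|/2 = 18.6730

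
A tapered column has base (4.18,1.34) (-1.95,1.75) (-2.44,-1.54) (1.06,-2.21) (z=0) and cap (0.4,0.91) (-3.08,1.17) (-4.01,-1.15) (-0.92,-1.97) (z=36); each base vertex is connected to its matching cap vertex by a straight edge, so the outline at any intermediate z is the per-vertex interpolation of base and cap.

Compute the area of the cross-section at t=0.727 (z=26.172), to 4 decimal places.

Area at t=0.727: 11.1636

Cross-section at t=0.727: each vertex is (1-t)·p0[i] + t·p1[i].
  v1: (1-0.727)·(4.18,1.34) + 0.727·(0.4,0.91) = (1.4319,1.0274)
  v2: (1-0.727)·(-1.95,1.75) + 0.727·(-3.08,1.17) = (-2.7715,1.3283)
  v3: (1-0.727)·(-2.44,-1.54) + 0.727·(-4.01,-1.15) = (-3.5814,-1.2565)
  v4: (1-0.727)·(1.06,-2.21) + 0.727·(-0.92,-1.97) = (-0.3795,-2.0355)
Shoelace sum Σ(x_i·y_{i+1} − x_{i+1}·y_i):
  i=1: 1.4319·1.3283 − -2.7715·1.0274 = +4.7495 (running +4.7495)
  i=2: -2.7715·-1.2565 − -3.5814·1.3283 = +8.2396 (running +12.9891)
  i=3: -3.5814·-2.0355 − -0.3795·-1.2565 = +6.8132 (running +19.8024)
  i=4: -0.3795·1.0274 − 1.4319·-2.0355 = +2.5249 (running +22.3272)
Area = |Σ|/2 = |22.3272|/2 = 11.1636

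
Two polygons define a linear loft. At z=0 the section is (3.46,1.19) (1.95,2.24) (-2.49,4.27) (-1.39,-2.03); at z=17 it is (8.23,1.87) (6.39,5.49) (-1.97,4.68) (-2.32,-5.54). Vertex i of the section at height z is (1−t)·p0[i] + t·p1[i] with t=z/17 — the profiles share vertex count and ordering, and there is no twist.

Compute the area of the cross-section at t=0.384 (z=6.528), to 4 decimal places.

Area at t=0.384: 34.0676

Cross-section at t=0.384: each vertex is (1-t)·p0[i] + t·p1[i].
  v1: (1-0.384)·(3.46,1.19) + 0.384·(8.23,1.87) = (5.2917,1.4511)
  v2: (1-0.384)·(1.95,2.24) + 0.384·(6.39,5.49) = (3.6550,3.4880)
  v3: (1-0.384)·(-2.49,4.27) + 0.384·(-1.97,4.68) = (-2.2903,4.4274)
  v4: (1-0.384)·(-1.39,-2.03) + 0.384·(-2.32,-5.54) = (-1.7471,-3.3778)
Shoelace sum Σ(x_i·y_{i+1} − x_{i+1}·y_i):
  i=1: 5.2917·3.4880 − 3.6550·1.4511 = +13.1536 (running +13.1536)
  i=2: 3.6550·4.4274 − -2.2903·3.4880 = +24.1708 (running +37.3243)
  i=3: -2.2903·-3.3778 − -1.7471·4.4274 = +15.4716 (running +52.7960)
  i=4: -1.7471·1.4511 − 5.2917·-3.3778 = +15.3392 (running +68.1351)
Area = |Σ|/2 = |68.1351|/2 = 34.0676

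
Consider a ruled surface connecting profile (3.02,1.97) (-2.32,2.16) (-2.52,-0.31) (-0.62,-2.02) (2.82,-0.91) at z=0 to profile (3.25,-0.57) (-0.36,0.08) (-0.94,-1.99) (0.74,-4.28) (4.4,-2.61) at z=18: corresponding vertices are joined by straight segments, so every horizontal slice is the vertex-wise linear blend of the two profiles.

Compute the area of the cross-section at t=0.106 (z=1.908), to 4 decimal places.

Cross-section at t=0.106: each vertex is (1-t)·p0[i] + t·p1[i].
  v1: (1-0.106)·(3.02,1.97) + 0.106·(3.25,-0.57) = (3.0444,1.7008)
  v2: (1-0.106)·(-2.32,2.16) + 0.106·(-0.36,0.08) = (-2.1122,1.9395)
  v3: (1-0.106)·(-2.52,-0.31) + 0.106·(-0.94,-1.99) = (-2.3525,-0.4881)
  v4: (1-0.106)·(-0.62,-2.02) + 0.106·(0.74,-4.28) = (-0.4758,-2.2596)
  v5: (1-0.106)·(2.82,-0.91) + 0.106·(4.4,-2.61) = (2.9875,-1.0902)
Shoelace sum Σ(x_i·y_{i+1} − x_{i+1}·y_i):
  i=1: 3.0444·1.9395 − -2.1122·1.7008 = +9.4970 (running +9.4970)
  i=2: -2.1122·-0.4881 − -2.3525·1.9395 = +5.5937 (running +15.0908)
  i=3: -2.3525·-2.2596 − -0.4758·-0.4881 = +5.0834 (running +20.1742)
  i=4: -0.4758·-1.0902 − 2.9875·-2.2596 = +7.2692 (running +27.4433)
  i=5: 2.9875·1.7008 − 3.0444·-1.0902 = +8.4000 (running +35.8433)
Area = |Σ|/2 = |35.8433|/2 = 17.9216

Area at t=0.106: 17.9216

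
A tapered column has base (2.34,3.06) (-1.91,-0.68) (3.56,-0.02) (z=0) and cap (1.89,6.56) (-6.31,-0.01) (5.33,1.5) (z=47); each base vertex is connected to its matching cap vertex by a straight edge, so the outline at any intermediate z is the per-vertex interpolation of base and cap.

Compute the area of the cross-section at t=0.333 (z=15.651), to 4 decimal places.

Area at t=0.333: 14.9924

Cross-section at t=0.333: each vertex is (1-t)·p0[i] + t·p1[i].
  v1: (1-0.333)·(2.34,3.06) + 0.333·(1.89,6.56) = (2.1902,4.2255)
  v2: (1-0.333)·(-1.91,-0.68) + 0.333·(-6.31,-0.01) = (-3.3752,-0.4569)
  v3: (1-0.333)·(3.56,-0.02) + 0.333·(5.33,1.5) = (4.1494,0.4862)
Shoelace sum Σ(x_i·y_{i+1} − x_{i+1}·y_i):
  i=1: 2.1902·-0.4569 − -3.3752·4.2255 = +13.2612 (running +13.2612)
  i=2: -3.3752·0.4862 − 4.1494·-0.4569 = +0.2549 (running +13.5162)
  i=3: 4.1494·4.2255 − 2.1902·0.4862 = +16.4686 (running +29.9848)
Area = |Σ|/2 = |29.9848|/2 = 14.9924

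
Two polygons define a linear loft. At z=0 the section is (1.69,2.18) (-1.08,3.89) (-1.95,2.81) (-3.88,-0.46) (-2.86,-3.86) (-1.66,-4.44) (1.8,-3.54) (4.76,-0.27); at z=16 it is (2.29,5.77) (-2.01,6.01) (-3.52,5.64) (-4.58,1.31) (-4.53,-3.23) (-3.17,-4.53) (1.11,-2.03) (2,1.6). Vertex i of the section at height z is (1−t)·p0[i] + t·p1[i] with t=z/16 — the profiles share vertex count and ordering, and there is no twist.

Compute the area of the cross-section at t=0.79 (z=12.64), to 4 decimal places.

Area at t=0.79: 53.7285

Cross-section at t=0.79: each vertex is (1-t)·p0[i] + t·p1[i].
  v1: (1-0.79)·(1.69,2.18) + 0.79·(2.29,5.77) = (2.1640,5.0161)
  v2: (1-0.79)·(-1.08,3.89) + 0.79·(-2.01,6.01) = (-1.8147,5.5648)
  v3: (1-0.79)·(-1.95,2.81) + 0.79·(-3.52,5.64) = (-3.1903,5.0457)
  v4: (1-0.79)·(-3.88,-0.46) + 0.79·(-4.58,1.31) = (-4.4330,0.9383)
  v5: (1-0.79)·(-2.86,-3.86) + 0.79·(-4.53,-3.23) = (-4.1793,-3.3623)
  v6: (1-0.79)·(-1.66,-4.44) + 0.79·(-3.17,-4.53) = (-2.8529,-4.5111)
  v7: (1-0.79)·(1.8,-3.54) + 0.79·(1.11,-2.03) = (1.2549,-2.3471)
  v8: (1-0.79)·(4.76,-0.27) + 0.79·(2,1.6) = (2.5796,1.2073)
Shoelace sum Σ(x_i·y_{i+1} − x_{i+1}·y_i):
  i=1: 2.1640·5.5648 − -1.8147·5.0161 = +21.1449 (running +21.1449)
  i=2: -1.8147·5.0457 − -3.1903·5.5648 = +8.5969 (running +29.7419)
  i=3: -3.1903·0.9383 − -4.4330·5.0457 = +19.3741 (running +49.1160)
  i=4: -4.4330·-3.3623 − -4.1793·0.9383 = +18.8265 (running +67.9425)
  i=5: -4.1793·-4.5111 − -2.8529·-3.3623 = +9.2609 (running +77.2035)
  i=6: -2.8529·-2.3471 − 1.2549·-4.5111 = +12.3570 (running +89.5605)
  i=7: 1.2549·1.2073 − 2.5796·-2.3471 = +7.5696 (running +97.1301)
  i=8: 2.5796·5.0161 − 2.1640·1.2073 = +10.3269 (running +107.4570)
Area = |Σ|/2 = |107.4570|/2 = 53.7285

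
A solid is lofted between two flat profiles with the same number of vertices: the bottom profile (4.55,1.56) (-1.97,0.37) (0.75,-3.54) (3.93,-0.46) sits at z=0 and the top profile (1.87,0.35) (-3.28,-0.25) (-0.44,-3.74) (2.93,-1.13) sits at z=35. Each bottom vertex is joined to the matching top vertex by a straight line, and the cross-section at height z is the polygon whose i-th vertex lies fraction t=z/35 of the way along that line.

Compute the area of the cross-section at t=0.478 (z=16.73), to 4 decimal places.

Cross-section at t=0.478: each vertex is (1-t)·p0[i] + t·p1[i].
  v1: (1-0.478)·(4.55,1.56) + 0.478·(1.87,0.35) = (3.2690,0.9816)
  v2: (1-0.478)·(-1.97,0.37) + 0.478·(-3.28,-0.25) = (-2.5962,0.0736)
  v3: (1-0.478)·(0.75,-3.54) + 0.478·(-0.44,-3.74) = (0.1812,-3.6356)
  v4: (1-0.478)·(3.93,-0.46) + 0.478·(2.93,-1.13) = (3.4520,-0.7803)
Shoelace sum Σ(x_i·y_{i+1} − x_{i+1}·y_i):
  i=1: 3.2690·0.0736 − -2.5962·0.9816 = +2.7892 (running +2.7892)
  i=2: -2.5962·-3.6356 − 0.1812·0.0736 = +9.4253 (running +12.2145)
  i=3: 0.1812·-0.7803 − 3.4520·-3.6356 = +12.4087 (running +24.6232)
  i=4: 3.4520·0.9816 − 3.2690·-0.7803 = +5.9392 (running +30.5624)
Area = |Σ|/2 = |30.5624|/2 = 15.2812

Area at t=0.478: 15.2812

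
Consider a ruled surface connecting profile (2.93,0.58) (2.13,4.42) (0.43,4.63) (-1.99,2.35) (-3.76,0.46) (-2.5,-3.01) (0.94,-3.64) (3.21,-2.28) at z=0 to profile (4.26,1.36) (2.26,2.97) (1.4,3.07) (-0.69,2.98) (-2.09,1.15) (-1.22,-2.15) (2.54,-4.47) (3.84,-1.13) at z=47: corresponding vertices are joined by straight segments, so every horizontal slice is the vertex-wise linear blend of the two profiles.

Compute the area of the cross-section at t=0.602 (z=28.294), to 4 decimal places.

Area at t=0.602: 35.4815

Cross-section at t=0.602: each vertex is (1-t)·p0[i] + t·p1[i].
  v1: (1-0.602)·(2.93,0.58) + 0.602·(4.26,1.36) = (3.7307,1.0496)
  v2: (1-0.602)·(2.13,4.42) + 0.602·(2.26,2.97) = (2.2083,3.5471)
  v3: (1-0.602)·(0.43,4.63) + 0.602·(1.4,3.07) = (1.0139,3.6909)
  v4: (1-0.602)·(-1.99,2.35) + 0.602·(-0.69,2.98) = (-1.2074,2.7293)
  v5: (1-0.602)·(-3.76,0.46) + 0.602·(-2.09,1.15) = (-2.7547,0.8754)
  v6: (1-0.602)·(-2.5,-3.01) + 0.602·(-1.22,-2.15) = (-1.7294,-2.4923)
  v7: (1-0.602)·(0.94,-3.64) + 0.602·(2.54,-4.47) = (1.9032,-4.1397)
  v8: (1-0.602)·(3.21,-2.28) + 0.602·(3.84,-1.13) = (3.5893,-1.5877)
Shoelace sum Σ(x_i·y_{i+1} − x_{i+1}·y_i):
  i=1: 3.7307·3.5471 − 2.2083·1.0496 = +10.9153 (running +10.9153)
  i=2: 2.2083·3.6909 − 1.0139·3.5471 = +4.5539 (running +15.4692)
  i=3: 1.0139·2.7293 − -1.2074·3.6909 = +7.2237 (running +22.6929)
  i=4: -1.2074·0.8754 − -2.7547·2.7293 = +6.4612 (running +29.1541)
  i=5: -2.7547·-2.4923 − -1.7294·0.8754 = +8.3793 (running +37.5334)
  i=6: -1.7294·-4.1397 − 1.9032·-2.4923 = +11.9026 (running +49.4360)
  i=7: 1.9032·-1.5877 − 3.5893·-4.1397 = +11.8366 (running +61.2726)
  i=8: 3.5893·1.0496 − 3.7307·-1.5877 = +9.6903 (running +70.9629)
Area = |Σ|/2 = |70.9629|/2 = 35.4815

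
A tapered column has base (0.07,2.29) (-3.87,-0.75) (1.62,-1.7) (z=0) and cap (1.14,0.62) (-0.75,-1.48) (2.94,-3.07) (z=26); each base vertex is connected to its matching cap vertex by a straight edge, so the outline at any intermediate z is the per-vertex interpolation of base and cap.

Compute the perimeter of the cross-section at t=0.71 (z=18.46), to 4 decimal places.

Cross-section at t=0.71: each vertex is (1-t)·p0[i] + t·p1[i].
  v1: (1-0.71)·(0.07,2.29) + 0.71·(1.14,0.62) = (0.8297,1.1043)
  v2: (1-0.71)·(-3.87,-0.75) + 0.71·(-0.75,-1.48) = (-1.6548,-1.2683)
  v3: (1-0.71)·(1.62,-1.7) + 0.71·(2.94,-3.07) = (2.5572,-2.6727)
Perimeter = Σ |v_{i+1} − v_i|:
  edge 1→2: √(-2.4845² + -2.3726²) = 3.4354 (running 3.4354)
  edge 2→3: √(4.2120² + -1.4044²) = 4.4400 (running 7.8754)
  edge 3→1: √(-1.7275² + 3.7770²) = 4.1533 (running 12.0287)
Perimeter = 12.0287

Perimeter at t=0.71: 12.0287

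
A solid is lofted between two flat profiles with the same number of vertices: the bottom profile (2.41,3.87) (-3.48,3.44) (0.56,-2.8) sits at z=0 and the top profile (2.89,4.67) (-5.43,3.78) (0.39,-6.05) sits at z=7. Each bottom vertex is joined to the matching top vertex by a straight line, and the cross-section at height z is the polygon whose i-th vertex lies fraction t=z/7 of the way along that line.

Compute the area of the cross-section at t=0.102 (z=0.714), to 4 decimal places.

Area at t=0.102: 21.2806

Cross-section at t=0.102: each vertex is (1-t)·p0[i] + t·p1[i].
  v1: (1-0.102)·(2.41,3.87) + 0.102·(2.89,4.67) = (2.4590,3.9516)
  v2: (1-0.102)·(-3.48,3.44) + 0.102·(-5.43,3.78) = (-3.6789,3.4747)
  v3: (1-0.102)·(0.56,-2.8) + 0.102·(0.39,-6.05) = (0.5427,-3.1315)
Shoelace sum Σ(x_i·y_{i+1} − x_{i+1}·y_i):
  i=1: 2.4590·3.4747 − -3.6789·3.9516 = +23.0816 (running +23.0816)
  i=2: -3.6789·-3.1315 − 0.5427·3.4747 = +9.6349 (running +32.7165)
  i=3: 0.5427·3.9516 − 2.4590·-3.1315 = +9.8446 (running +42.5612)
Area = |Σ|/2 = |42.5612|/2 = 21.2806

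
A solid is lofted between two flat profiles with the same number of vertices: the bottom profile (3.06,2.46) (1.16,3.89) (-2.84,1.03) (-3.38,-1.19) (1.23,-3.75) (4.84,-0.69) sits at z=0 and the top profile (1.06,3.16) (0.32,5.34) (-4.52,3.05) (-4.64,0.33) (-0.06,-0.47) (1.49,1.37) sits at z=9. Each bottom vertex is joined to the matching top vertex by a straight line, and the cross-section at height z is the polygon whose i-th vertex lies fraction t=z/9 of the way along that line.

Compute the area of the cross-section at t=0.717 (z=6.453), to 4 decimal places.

Cross-section at t=0.717: each vertex is (1-t)·p0[i] + t·p1[i].
  v1: (1-0.717)·(3.06,2.46) + 0.717·(1.06,3.16) = (1.6260,2.9619)
  v2: (1-0.717)·(1.16,3.89) + 0.717·(0.32,5.34) = (0.5577,4.9296)
  v3: (1-0.717)·(-2.84,1.03) + 0.717·(-4.52,3.05) = (-4.0446,2.4783)
  v4: (1-0.717)·(-3.38,-1.19) + 0.717·(-4.64,0.33) = (-4.2834,-0.1002)
  v5: (1-0.717)·(1.23,-3.75) + 0.717·(-0.06,-0.47) = (0.3051,-1.3982)
  v6: (1-0.717)·(4.84,-0.69) + 0.717·(1.49,1.37) = (2.4381,0.7870)
Shoelace sum Σ(x_i·y_{i+1} − x_{i+1}·y_i):
  i=1: 1.6260·4.9296 − 0.5577·2.9619 = +6.3637 (running +6.3637)
  i=2: 0.5577·2.4783 − -4.0446·4.9296 = +21.3205 (running +27.6842)
  i=3: -4.0446·-0.1002 − -4.2834·2.4783 = +11.0209 (running +38.7051)
  i=4: -4.2834·-1.3982 − 0.3051·-0.1002 = +6.0198 (running +44.7249)
  i=5: 0.3051·0.7870 − 2.4381·-1.3982 = +3.6491 (running +48.3739)
  i=6: 2.4381·2.9619 − 1.6260·0.7870 = +5.9416 (running +54.3155)
Area = |Σ|/2 = |54.3155|/2 = 27.1578

Area at t=0.717: 27.1578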